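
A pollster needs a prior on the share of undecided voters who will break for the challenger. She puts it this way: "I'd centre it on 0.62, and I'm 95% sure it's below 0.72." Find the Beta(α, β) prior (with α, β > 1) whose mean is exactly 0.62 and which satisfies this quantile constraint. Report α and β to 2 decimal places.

α ≈ 37.19, β ≈ 22.80

With mean 0.62 fixed, write α = 0.62s, β = 0.38s where s = α+β.
Need P(θ < 0.72) = 0.95 under Beta(0.62s, 0.38s). Normal approximation: (q−m)/√(m(1−m)/s) ≈ z_{0.95} = 1.64, so s ≈ 0.62·0.38·(1.64)²/(0.72−0.62)² = 63.7.
At s = 63.7: P(θ<0.72) ≈ 0.955. Adjusting to match 0.95 gives s ≈ 59.99.
So α = 0.62·59.99 ≈ 37.19, β = 0.38·59.99 ≈ 22.80.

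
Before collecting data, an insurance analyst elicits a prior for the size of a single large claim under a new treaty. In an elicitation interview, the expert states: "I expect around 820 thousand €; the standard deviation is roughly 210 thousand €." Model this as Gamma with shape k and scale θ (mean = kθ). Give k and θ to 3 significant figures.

k ≈ 15.2, θ ≈ 53.8

For Gamma(k, scale θ): mean = kθ, variance = kθ², so CV = 1/√k.
CV = SD/mean = 210/820 = 0.2561, hence k = 1/CV² = 15.2.
Then θ = mean/k = 820/15.2 = 53.8.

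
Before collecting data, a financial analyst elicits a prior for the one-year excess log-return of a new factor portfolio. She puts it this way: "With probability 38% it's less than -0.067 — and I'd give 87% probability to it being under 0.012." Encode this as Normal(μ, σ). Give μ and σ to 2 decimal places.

For Normal(μ,σ), the p-quantile is μ + z_p·σ. Here z_{0.38} = -0.3055, z_{0.87} = 1.126.
So -0.067 = μ − 0.3055σ and 0.012 = μ + 1.126σ.
Subtracting: σ = (0.012 − -0.067)/(1.126 − (-0.3055)) = 0.06.
Then μ = -0.067 − (-0.3055)·0.06 = -0.05.

μ = -0.05, σ = 0.06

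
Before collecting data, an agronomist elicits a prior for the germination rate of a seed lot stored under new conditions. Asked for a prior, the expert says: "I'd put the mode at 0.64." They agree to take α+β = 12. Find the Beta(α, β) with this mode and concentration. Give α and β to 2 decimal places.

α = 7.40, β = 4.60

For α,β > 1 the Beta mode is (α−1)/(α+β−2). With α+β = 12, the mode is (α−1)/10.
Set (α−1)/10 = 0.64 → α = 1 + 0.64·10 = 7.40.
β = 12 − α = 4.60.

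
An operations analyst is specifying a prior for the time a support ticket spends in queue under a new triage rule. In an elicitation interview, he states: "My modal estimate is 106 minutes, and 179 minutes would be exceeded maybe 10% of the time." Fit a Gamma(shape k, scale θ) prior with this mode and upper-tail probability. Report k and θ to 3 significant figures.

k ≈ 7.89, θ ≈ 15.4

Gamma(k,θ) with k>1 has mode (k−1)θ, so θ = 106/(k−1).
Need P(X < 179) = 0.9 with θ tied to k this way. Start at k = 2, θ = 106: P(X<179) ≈ 0.503.
Too low — raise k to concentrate. Iterating converges to k ≈ 7.89.
Then θ = 106/(7.89−1) ≈ 15.4.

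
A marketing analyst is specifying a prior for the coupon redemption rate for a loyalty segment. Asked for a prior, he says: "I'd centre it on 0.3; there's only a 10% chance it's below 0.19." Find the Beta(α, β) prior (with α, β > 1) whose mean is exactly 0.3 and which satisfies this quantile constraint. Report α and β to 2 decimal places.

α ≈ 7.87, β ≈ 18.36

With mean 0.3 fixed, write α = 0.3s, β = 0.7s where s = α+β.
Need P(θ < 0.19) = 0.1 under Beta(0.3s, 0.7s). Normal approximation: (q−m)/√(m(1−m)/s) ≈ z_{0.1} = -1.28, so s ≈ 0.3·0.7·(-1.28)²/(0.19−0.3)² = 28.5.
At s = 28.5: P(θ<0.19) ≈ 0.090. Adjusting to match 0.1 gives s ≈ 26.23.
So α = 0.3·26.23 ≈ 7.87, β = 0.7·26.23 ≈ 18.36.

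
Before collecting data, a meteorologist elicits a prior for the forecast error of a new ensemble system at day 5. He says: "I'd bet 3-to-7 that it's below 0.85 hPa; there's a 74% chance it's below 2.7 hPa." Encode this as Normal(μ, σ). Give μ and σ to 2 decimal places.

The p-quantile of Normal(μ,σ) is μ + z_p·σ, with z_{0.3} = -0.5244 and z_{0.74} = 0.6433.
Eliminate σ: μ = (z₂·x₁ − z₁·x₂)/(z₂ − z₁) = (0.6433·0.85 − (-0.5244)·2.7)/1.168 = 1.68.
Then σ = (x₂ − x₁)/(z₂ − z₁) = (2.7 − 0.85)/1.168 = 1.58.

μ = 1.68, σ = 1.58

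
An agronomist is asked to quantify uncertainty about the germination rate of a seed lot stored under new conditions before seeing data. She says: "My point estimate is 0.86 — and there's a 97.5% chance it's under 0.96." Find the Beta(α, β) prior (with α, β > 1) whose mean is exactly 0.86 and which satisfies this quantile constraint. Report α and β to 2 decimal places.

α ≈ 23.86, β ≈ 3.88

With mean 0.86 fixed, write α = 0.86s, β = 0.14s where s = α+β.
Need P(θ < 0.96) = 0.975 under Beta(0.86s, 0.14s). Normal approximation: (q−m)/√(m(1−m)/s) ≈ z_{0.975} = 1.96, so s ≈ 0.86·0.14·(1.96)²/(0.96−0.86)² = 46.3.
At s = 46.3: P(θ<0.96) ≈ 0.995. Adjusting to match 0.975 gives s ≈ 27.75.
So α = 0.86·27.75 ≈ 23.86, β = 0.14·27.75 ≈ 3.88.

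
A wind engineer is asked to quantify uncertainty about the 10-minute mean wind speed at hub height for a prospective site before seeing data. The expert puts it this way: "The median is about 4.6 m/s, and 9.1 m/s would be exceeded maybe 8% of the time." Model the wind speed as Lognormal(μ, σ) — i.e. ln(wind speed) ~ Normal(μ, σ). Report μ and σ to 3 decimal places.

If T ~ Lognormal(μ,σ) then ln T ~ Normal(μ,σ), so the p-quantile of ln T is μ + z_p·σ.
ln(4.6) = 1.526 and ln(9.1) = 2.208; z_{0.5} = 0, z_{0.92} = 1.405.
σ = (2.208 − 1.526)/(1.405 − (0)) = 0.486.
μ = 1.526 − (0)·0.486 = 1.526.

μ ≈ 1.526, σ ≈ 0.486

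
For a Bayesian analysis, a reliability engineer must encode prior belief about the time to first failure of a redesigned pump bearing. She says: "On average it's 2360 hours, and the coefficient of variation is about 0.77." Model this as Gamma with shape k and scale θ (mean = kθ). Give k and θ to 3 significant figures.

For Gamma(k, scale θ): mean = kθ, variance = kθ², so CV = 1/√k.
CV = 0.77, hence k = 1/CV² = 1.69.
Then θ = mean/k = 2360/1.69 = 1400.

k ≈ 1.69, θ ≈ 1400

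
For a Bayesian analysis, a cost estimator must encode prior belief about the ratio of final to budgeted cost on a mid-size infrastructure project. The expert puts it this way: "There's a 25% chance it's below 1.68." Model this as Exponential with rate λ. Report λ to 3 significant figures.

λ ≈ 0.171

P(T < 1.68) = 1 − e^(−λ·1.68) = 0.25, so λ = −ln(1−0.25)/1.68 = −ln(0.75)/1.68 = 0.171.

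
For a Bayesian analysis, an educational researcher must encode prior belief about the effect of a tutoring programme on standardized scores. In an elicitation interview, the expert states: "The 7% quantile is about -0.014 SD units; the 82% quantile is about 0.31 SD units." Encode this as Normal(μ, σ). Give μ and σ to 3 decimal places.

μ = 0.186, σ = 0.135

For Normal(μ,σ), the p-quantile is μ + z_p·σ. Here z_{0.07} = -1.476, z_{0.82} = 0.9154.
So -0.014 = μ − 1.476σ and 0.31 = μ + 0.9154σ.
Subtracting: σ = (0.31 − -0.014)/(0.9154 − (-1.476)) = 0.135.
Then μ = -0.014 − (-1.476)·0.135 = 0.186.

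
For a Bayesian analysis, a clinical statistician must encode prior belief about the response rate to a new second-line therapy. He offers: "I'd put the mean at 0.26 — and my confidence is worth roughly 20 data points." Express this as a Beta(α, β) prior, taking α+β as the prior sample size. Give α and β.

α = 5.2, β = 14.8

Under the effective-sample-size interpretation, Beta(α, β) has prior mean α/(α+β) and prior sample size α+β.
So α+β = 20 and α/(α+β) = 0.26, giving α = 0.26·20 = 5.2 and β = 20 − 5.2 = 14.8.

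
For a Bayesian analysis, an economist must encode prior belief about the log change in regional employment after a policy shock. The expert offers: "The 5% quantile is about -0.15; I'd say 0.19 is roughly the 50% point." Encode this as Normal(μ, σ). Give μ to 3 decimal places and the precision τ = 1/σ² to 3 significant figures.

For Normal(μ,σ), the p-quantile is μ + z_p·σ. Here z_{0.05} = -1.645, z_{0.5} = 0.
So -0.15 = μ − 1.645σ and 0.19 = μ + 0σ.
Subtracting: σ = (0.19 − -0.15)/(0 − (-1.645)) = 0.207.
Then μ = -0.15 − (-1.645)·0.207 = 0.190.
Precision τ = 1/σ² = 1/0.2067² = 23.4.

μ = 0.190, τ = 23.4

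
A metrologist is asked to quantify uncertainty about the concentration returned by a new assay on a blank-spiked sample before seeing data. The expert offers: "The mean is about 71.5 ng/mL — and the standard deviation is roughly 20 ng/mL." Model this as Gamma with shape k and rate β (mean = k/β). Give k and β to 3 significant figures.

k ≈ 12.8, β ≈ 0.179

For Gamma(k, rate β): mean = k/β, variance = k/β², so CV = 1/√k.
CV = SD/mean = 20/71.5 = 0.2797, hence k = 1/CV² = 12.8.
Then β = k/mean = 12.8/71.5 = 0.179.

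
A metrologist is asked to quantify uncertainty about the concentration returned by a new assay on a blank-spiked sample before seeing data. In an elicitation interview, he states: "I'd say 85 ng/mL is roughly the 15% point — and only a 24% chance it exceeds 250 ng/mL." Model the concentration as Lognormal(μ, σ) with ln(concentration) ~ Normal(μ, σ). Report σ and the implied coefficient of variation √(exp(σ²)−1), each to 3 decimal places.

If T ~ Lognormal(μ,σ) then ln T ~ Normal(μ,σ), so the p-quantile of ln T is μ + z_p·σ.
ln(85) = 4.443 and ln(250) = 5.521; z_{0.15} = -1.036, z_{0.76} = 0.7063.
σ = (5.521 − 4.443)/(0.7063 − (-1.036)) = 0.619.
μ = 4.443 − (-1.036)·0.619 = 5.084.
CV = √(exp(σ²)−1) = √(exp(0.3832)−1) = 0.683.

σ ≈ 0.619, CV ≈ 0.683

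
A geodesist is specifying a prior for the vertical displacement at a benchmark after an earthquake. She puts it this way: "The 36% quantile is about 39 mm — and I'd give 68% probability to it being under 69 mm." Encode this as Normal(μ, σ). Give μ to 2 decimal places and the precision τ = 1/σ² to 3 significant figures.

μ = 52.02, τ = 0.000758

For Normal(μ,σ), the p-quantile is μ + z_p·σ. Here z_{0.36} = -0.3585, z_{0.68} = 0.4677.
So 39 = μ − 0.3585σ and 69 = μ + 0.4677σ.
Subtracting: σ = (69 − 39)/(0.4677 − (-0.3585)) = 36.31.
Then μ = 39 − (-0.3585)·36.31 = 52.02.
Precision τ = 1/σ² = 1/36.31² = 0.000758.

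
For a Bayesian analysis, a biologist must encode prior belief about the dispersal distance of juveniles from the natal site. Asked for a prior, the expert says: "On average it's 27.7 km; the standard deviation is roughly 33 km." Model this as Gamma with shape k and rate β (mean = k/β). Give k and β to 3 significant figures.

For Gamma(k, rate β): mean = k/β, variance = k/β², so CV = 1/√k.
CV = SD/mean = 33/27.7 = 1.191, hence k = 1/CV² = 0.705.
Then β = k/mean = 0.705/27.7 = 0.0254.

k ≈ 0.705, β ≈ 0.0254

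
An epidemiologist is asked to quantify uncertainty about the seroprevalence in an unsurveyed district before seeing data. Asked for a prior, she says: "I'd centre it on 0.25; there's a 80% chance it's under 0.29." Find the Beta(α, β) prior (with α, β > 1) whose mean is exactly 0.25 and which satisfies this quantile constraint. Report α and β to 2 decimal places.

With mean 0.25 fixed, write α = 0.25s, β = 0.75s where s = α+β.
Need P(θ < 0.29) = 0.8 under Beta(0.25s, 0.75s). Normal approximation: (q−m)/√(m(1−m)/s) ≈ z_{0.8} = 0.842, so s ≈ 0.25·0.75·(0.842)²/(0.29−0.25)² = 83.0.
At s = 83.0: P(θ<0.29) ≈ 0.804. Adjusting to match 0.8 gives s ≈ 80.26.
So α = 0.25·80.26 ≈ 20.07, β = 0.75·80.26 ≈ 60.20.

α ≈ 20.07, β ≈ 60.20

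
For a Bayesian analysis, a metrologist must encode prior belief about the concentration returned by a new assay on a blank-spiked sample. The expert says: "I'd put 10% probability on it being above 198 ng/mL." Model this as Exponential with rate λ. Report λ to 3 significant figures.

P(T > 198.0) = e^(−λ·198.0) = 0.1, so λ = −ln(0.1)/198.0 = 0.0116.

λ ≈ 0.0116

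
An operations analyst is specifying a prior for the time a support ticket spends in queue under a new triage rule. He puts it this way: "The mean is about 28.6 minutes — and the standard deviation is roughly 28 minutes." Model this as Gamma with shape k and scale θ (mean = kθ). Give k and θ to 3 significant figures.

For Gamma(k, scale θ): mean = kθ, variance = kθ², so CV = 1/√k.
CV = SD/mean = 28/28.6 = 0.979, hence k = 1/CV² = 1.04.
Then θ = mean/k = 28.6/1.04 = 27.4.

k ≈ 1.04, θ ≈ 27.4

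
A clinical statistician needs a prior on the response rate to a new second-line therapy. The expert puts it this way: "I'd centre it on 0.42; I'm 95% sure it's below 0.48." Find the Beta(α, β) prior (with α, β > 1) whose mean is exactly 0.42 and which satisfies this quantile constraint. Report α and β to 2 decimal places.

With mean 0.42 fixed, write α = 0.42s, β = 0.58s where s = α+β.
Need P(θ < 0.48) = 0.95 under Beta(0.42s, 0.58s). Normal approximation: (q−m)/√(m(1−m)/s) ≈ z_{0.95} = 1.64, so s ≈ 0.42·0.58·(1.64)²/(0.48−0.42)² = 183.1.
At s = 183.1: P(θ<0.48) ≈ 0.949. Adjusting to match 0.95 gives s ≈ 185.24.
So α = 0.42·185.24 ≈ 77.80, β = 0.58·185.24 ≈ 107.44.

α ≈ 77.80, β ≈ 107.44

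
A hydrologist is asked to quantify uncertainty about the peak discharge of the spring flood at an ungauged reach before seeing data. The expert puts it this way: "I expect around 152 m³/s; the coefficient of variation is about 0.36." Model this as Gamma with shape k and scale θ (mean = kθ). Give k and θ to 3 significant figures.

For Gamma(k, scale θ): mean = kθ, variance = kθ², so CV = 1/√k.
CV = 0.36, hence k = 1/CV² = 7.72.
Then θ = mean/k = 152/7.72 = 19.7.

k ≈ 7.72, θ ≈ 19.7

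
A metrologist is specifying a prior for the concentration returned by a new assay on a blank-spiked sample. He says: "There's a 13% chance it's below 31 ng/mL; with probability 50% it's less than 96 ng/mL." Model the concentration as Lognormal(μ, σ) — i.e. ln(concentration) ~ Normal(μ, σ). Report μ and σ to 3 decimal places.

If T ~ Lognormal(μ,σ) then ln T ~ Normal(μ,σ), so the p-quantile of ln T is μ + z_p·σ.
ln(31) = 3.434 and ln(96) = 4.564; z_{0.13} = -1.126, z_{0.5} = 0.
σ = (4.564 − 3.434)/(0 − (-1.126)) = 1.004.
μ = 3.434 − (-1.126)·1.004 = 4.564.

μ ≈ 4.564, σ ≈ 1.004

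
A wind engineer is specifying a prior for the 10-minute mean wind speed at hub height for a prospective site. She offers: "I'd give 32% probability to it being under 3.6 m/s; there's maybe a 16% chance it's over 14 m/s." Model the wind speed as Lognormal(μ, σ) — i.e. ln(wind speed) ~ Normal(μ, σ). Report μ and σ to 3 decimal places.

If T ~ Lognormal(μ,σ) then ln T ~ Normal(μ,σ), so the p-quantile of ln T is μ + z_p·σ.
ln(3.6) = 1.281 and ln(14) = 2.639; z_{0.32} = -0.4677, z_{0.84} = 0.9945.
σ = (2.639 − 1.281)/(0.9945 − (-0.4677)) = 0.929.
μ = 1.281 − (-0.4677)·0.929 = 1.715.

μ ≈ 1.715, σ ≈ 0.929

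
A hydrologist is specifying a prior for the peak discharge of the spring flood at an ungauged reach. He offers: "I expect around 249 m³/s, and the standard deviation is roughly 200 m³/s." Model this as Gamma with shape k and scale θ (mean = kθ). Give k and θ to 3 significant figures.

For Gamma(k, scale θ): mean = kθ, variance = kθ², so CV = 1/√k.
CV = SD/mean = 200/249 = 0.8032, hence k = 1/CV² = 1.55.
Then θ = mean/k = 249/1.55 = 161.

k ≈ 1.55, θ ≈ 161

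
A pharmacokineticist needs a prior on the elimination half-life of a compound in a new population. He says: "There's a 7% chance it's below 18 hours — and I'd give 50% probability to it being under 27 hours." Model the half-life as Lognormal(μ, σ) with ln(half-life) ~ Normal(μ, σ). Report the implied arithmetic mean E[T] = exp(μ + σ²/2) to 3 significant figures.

If T ~ Lognormal(μ,σ) then ln T ~ Normal(μ,σ), so the p-quantile of ln T is μ + z_p·σ.
ln(18) = 2.89 and ln(27) = 3.296; z_{0.07} = -1.476, z_{0.5} = 0.
σ = (3.296 − 2.89)/(0 − (-1.476)) = 0.275.
μ = 2.89 − (-1.476)·0.275 = 3.296.
E[T] = exp(μ + σ²/2) = exp(3.296 + 0.0377) = 28 hours.

E[T] ≈ 28 hours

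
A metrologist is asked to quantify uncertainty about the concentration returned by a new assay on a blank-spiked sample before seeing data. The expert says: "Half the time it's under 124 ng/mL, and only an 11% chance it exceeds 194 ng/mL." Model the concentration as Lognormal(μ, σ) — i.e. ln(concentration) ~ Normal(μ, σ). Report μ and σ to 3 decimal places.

If T ~ Lognormal(μ,σ) then ln T ~ Normal(μ,σ), so the p-quantile of ln T is μ + z_p·σ.
ln(124) = 4.82 and ln(194) = 5.268; z_{0.5} = 0, z_{0.89} = 1.227.
σ = (5.268 − 4.82)/(1.227 − (0)) = 0.365.
μ = 4.82 − (0)·0.365 = 4.820.

μ ≈ 4.820, σ ≈ 0.365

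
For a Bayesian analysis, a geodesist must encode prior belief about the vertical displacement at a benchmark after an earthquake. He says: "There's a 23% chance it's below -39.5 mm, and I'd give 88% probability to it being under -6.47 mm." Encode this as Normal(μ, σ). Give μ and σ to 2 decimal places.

μ = -26.75, σ = 17.26

The p-quantile of Normal(μ,σ) is μ + z_p·σ, with z_{0.23} = -0.7388 and z_{0.88} = 1.175.
Eliminate σ: μ = (z₂·x₁ − z₁·x₂)/(z₂ − z₁) = (1.175·-39.5 − (-0.7388)·-6.47)/1.914 = -26.75.
Then σ = (x₂ − x₁)/(z₂ − z₁) = (-6.47 − -39.5)/1.914 = 17.26.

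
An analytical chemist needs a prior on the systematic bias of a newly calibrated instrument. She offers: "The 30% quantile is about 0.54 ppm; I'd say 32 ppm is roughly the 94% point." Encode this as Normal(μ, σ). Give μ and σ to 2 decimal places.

The p-quantile of Normal(μ,σ) is μ + z_p·σ, with z_{0.3} = -0.5244 and z_{0.94} = 1.555.
Eliminate σ: μ = (z₂·x₁ − z₁·x₂)/(z₂ − z₁) = (1.555·0.54 − (-0.5244)·32)/2.079 = 8.47.
Then σ = (x₂ − x₁)/(z₂ − z₁) = (32 − 0.54)/2.079 = 15.13.

μ = 8.47, σ = 15.13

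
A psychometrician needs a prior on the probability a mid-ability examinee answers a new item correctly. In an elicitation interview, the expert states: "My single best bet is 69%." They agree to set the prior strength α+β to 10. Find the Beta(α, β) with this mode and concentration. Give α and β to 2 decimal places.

For α,β > 1 the Beta mode is (α−1)/(α+β−2). With α+β = 10, the mode is (α−1)/8.
Set (α−1)/8 = 0.69 → α = 1 + 0.69·8 = 6.52.
β = 10 − α = 3.48.

α = 6.52, β = 3.48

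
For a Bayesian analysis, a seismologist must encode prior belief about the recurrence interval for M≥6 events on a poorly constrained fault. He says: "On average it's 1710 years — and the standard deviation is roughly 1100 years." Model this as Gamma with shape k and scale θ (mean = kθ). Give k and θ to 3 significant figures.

k ≈ 2.42, θ ≈ 708

For Gamma(k, scale θ): mean = kθ, variance = kθ², so CV = 1/√k.
CV = SD/mean = 1100/1710 = 0.6433, hence k = 1/CV² = 2.42.
Then θ = mean/k = 1710/2.42 = 708.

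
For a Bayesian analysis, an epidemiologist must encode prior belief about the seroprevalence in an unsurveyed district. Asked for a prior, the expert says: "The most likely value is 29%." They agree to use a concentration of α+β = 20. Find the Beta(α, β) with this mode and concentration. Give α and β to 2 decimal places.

α = 6.22, β = 13.78

For α,β > 1 the Beta mode is (α−1)/(α+β−2). With α+β = 20, the mode is (α−1)/18.
Set (α−1)/18 = 0.29 → α = 1 + 0.29·18 = 6.22.
β = 20 − α = 13.78.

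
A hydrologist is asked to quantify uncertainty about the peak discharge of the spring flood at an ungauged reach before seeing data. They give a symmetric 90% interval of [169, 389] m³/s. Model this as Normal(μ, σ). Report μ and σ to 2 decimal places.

A symmetric 90% interval runs μ ± z·σ with z = 1.645.
Half-width = 110, so σ = 110/1.645 = 66.88.
μ is the interval midpoint, 279.00.

μ = 279.00, σ = 66.88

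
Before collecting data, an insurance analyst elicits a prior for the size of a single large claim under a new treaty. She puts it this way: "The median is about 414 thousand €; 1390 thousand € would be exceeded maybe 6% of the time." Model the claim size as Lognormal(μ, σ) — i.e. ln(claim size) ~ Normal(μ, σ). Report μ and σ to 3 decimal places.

μ ≈ 6.026, σ ≈ 0.779

If T ~ Lognormal(μ,σ) then ln T ~ Normal(μ,σ), so the p-quantile of ln T is μ + z_p·σ.
ln(414) = 6.026 and ln(1390) = 7.237; z_{0.5} = 0, z_{0.94} = 1.555.
σ = (7.237 − 6.026)/(1.555 − (0)) = 0.779.
μ = 6.026 − (0)·0.779 = 6.026.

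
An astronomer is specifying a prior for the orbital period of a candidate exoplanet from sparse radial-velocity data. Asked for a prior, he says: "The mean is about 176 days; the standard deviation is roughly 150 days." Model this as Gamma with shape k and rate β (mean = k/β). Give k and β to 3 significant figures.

k ≈ 1.38, β ≈ 0.00782

For Gamma(k, rate β): mean = k/β, variance = k/β², so CV = 1/√k.
CV = SD/mean = 150/176 = 0.8523, hence k = 1/CV² = 1.38.
Then β = k/mean = 1.38/176 = 0.00782.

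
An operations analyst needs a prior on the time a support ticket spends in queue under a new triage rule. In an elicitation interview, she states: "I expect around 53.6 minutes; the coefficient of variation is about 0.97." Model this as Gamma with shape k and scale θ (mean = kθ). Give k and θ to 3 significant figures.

For Gamma(k, scale θ): mean = kθ, variance = kθ², so CV = 1/√k.
CV = 0.97, hence k = 1/CV² = 1.06.
Then θ = mean/k = 53.6/1.06 = 50.4.

k ≈ 1.06, θ ≈ 50.4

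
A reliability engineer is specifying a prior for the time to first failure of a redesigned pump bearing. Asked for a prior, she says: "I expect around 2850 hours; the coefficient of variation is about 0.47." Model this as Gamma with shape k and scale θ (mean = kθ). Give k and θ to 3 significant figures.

k ≈ 4.53, θ ≈ 630

For Gamma(k, scale θ): mean = kθ, variance = kθ², so CV = 1/√k.
CV = 0.47, hence k = 1/CV² = 4.53.
Then θ = mean/k = 2850/4.53 = 630.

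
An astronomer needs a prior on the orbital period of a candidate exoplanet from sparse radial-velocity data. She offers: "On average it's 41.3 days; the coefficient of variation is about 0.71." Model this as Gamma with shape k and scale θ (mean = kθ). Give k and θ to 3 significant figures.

k ≈ 1.98, θ ≈ 20.8

For Gamma(k, scale θ): mean = kθ, variance = kθ², so CV = 1/√k.
CV = 0.71, hence k = 1/CV² = 1.98.
Then θ = mean/k = 41.3/1.98 = 20.8.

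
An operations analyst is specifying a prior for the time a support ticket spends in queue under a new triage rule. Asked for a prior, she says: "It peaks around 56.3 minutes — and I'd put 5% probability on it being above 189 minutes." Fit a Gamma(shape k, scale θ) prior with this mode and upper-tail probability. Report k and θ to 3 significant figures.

k ≈ 2.77, θ ≈ 31.7

Gamma(k,θ) with k>1 has mode (k−1)θ, so θ = 56.3/(k−1).
Need P(X < 189) = 0.95 with θ tied to k this way. Start at k = 2, θ = 56.3: P(X<189) ≈ 0.848.
Too low — raise k to concentrate. Iterating converges to k ≈ 2.77.
Then θ = 56.3/(2.77−1) ≈ 31.7.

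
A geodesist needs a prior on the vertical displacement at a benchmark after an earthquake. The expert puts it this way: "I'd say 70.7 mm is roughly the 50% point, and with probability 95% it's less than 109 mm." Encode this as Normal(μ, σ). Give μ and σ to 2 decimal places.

μ = 70.70, σ = 23.28

For Normal(μ,σ), the p-quantile is μ + z_p·σ. Here z_{0.5} = 0, z_{0.95} = 1.645.
So 70.7 = μ + 0σ and 109 = μ + 1.645σ.
Subtracting: σ = (109 − 70.7)/(1.645 − (0)) = 23.28.
Then μ = 70.7 − (0)·23.28 = 70.70.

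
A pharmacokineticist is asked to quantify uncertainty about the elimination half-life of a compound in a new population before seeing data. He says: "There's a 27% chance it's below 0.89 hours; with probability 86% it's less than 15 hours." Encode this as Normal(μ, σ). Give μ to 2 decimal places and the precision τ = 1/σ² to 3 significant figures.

μ = 6.00, τ = 0.0144

The p-quantile of Normal(μ,σ) is μ + z_p·σ, with z_{0.27} = -0.6128 and z_{0.86} = 1.08.
Eliminate σ: μ = (z₂·x₁ − z₁·x₂)/(z₂ − z₁) = (1.08·0.89 − (-0.6128)·15)/1.693 = 6.00.
Then σ = (x₂ − x₁)/(z₂ − z₁) = (15 − 0.89)/1.693 = 8.33.
Precision τ = 1/σ² = 1/8.334² = 0.0144.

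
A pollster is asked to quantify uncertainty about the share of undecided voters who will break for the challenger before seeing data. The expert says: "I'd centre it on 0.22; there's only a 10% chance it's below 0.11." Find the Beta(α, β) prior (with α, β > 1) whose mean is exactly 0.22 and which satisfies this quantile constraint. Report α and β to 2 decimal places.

α ≈ 4.37, β ≈ 15.49

With mean 0.22 fixed, write α = 0.22s, β = 0.78s where s = α+β.
Need P(θ < 0.11) = 0.1 under Beta(0.22s, 0.78s). Normal approximation: (q−m)/√(m(1−m)/s) ≈ z_{0.1} = -1.28, so s ≈ 0.22·0.78·(-1.28)²/(0.11−0.22)² = 23.3.
At s = 23.3: P(θ<0.11) ≈ 0.080. Adjusting to match 0.1 gives s ≈ 19.86.
So α = 0.22·19.86 ≈ 4.37, β = 0.78·19.86 ≈ 15.49.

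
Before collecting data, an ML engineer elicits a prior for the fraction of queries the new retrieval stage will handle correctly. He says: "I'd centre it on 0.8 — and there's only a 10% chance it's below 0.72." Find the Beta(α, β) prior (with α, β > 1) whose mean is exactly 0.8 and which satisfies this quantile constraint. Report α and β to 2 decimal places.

With mean 0.8 fixed, write α = 0.8s, β = 0.2s where s = α+β.
Need P(θ < 0.72) = 0.1 under Beta(0.8s, 0.2s). Normal approximation: (q−m)/√(m(1−m)/s) ≈ z_{0.1} = -1.28, so s ≈ 0.8·0.2·(-1.28)²/(0.72−0.8)² = 41.1.
At s = 41.1: P(θ<0.72) ≈ 0.106. Adjusting to match 0.1 gives s ≈ 43.37.
So α = 0.8·43.37 ≈ 34.69, β = 0.2·43.37 ≈ 8.67.

α ≈ 34.69, β ≈ 8.67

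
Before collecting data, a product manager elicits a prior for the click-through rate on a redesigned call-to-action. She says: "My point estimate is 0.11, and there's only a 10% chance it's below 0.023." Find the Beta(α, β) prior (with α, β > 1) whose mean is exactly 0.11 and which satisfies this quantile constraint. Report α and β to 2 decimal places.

α ≈ 1.48, β ≈ 11.99

With mean 0.11 fixed, write α = 0.11s, β = 0.89s where s = α+β.
Need P(θ < 0.023) = 0.1 under Beta(0.11s, 0.89s). Normal approximation: (q−m)/√(m(1−m)/s) ≈ z_{0.1} = -1.28, so s ≈ 0.11·0.89·(-1.28)²/(0.023−0.11)² = 21.2.
At s = 21.2: P(θ<0.023) ≈ 0.042. Adjusting to match 0.1 gives s ≈ 13.48.
So α = 0.11·13.48 ≈ 1.48, β = 0.89·13.48 ≈ 11.99.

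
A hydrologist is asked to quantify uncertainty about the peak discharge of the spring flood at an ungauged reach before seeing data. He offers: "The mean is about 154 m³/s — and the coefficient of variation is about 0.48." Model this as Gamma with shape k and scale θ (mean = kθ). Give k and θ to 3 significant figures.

k ≈ 4.34, θ ≈ 35.5

For Gamma(k, scale θ): mean = kθ, variance = kθ², so CV = 1/√k.
CV = 0.48, hence k = 1/CV² = 4.34.
Then θ = mean/k = 154/4.34 = 35.5.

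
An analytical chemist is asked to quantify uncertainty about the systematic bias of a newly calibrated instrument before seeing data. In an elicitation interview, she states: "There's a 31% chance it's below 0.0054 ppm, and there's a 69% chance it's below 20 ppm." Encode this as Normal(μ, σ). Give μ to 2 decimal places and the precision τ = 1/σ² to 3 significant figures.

For Normal(μ,σ), the p-quantile is μ + z_p·σ. Here z_{0.31} = -0.4959, z_{0.69} = 0.4959.
So 0.0054 = μ − 0.4959σ and 20 = μ + 0.4959σ.
Subtracting: σ = (20 − 0.0054)/(0.4959 − (-0.4959)) = 20.16.
Then μ = 0.0054 − (-0.4959)·20.16 = 10.00.
Precision τ = 1/σ² = 1/20.16² = 0.00246.

μ = 10.00, τ = 0.00246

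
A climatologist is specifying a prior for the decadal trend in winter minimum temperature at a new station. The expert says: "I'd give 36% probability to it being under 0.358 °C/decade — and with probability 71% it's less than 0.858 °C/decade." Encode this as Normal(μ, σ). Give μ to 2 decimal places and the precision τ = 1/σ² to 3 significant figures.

μ = 0.55, τ = 3.33

For Normal(μ,σ), the p-quantile is μ + z_p·σ. Here z_{0.36} = -0.3585, z_{0.71} = 0.5534.
So 0.358 = μ − 0.3585σ and 0.858 = μ + 0.5534σ.
Subtracting: σ = (0.858 − 0.358)/(0.5534 − (-0.3585)) = 0.55.
Then μ = 0.358 − (-0.3585)·0.55 = 0.55.
Precision τ = 1/σ² = 1/0.5483² = 3.33.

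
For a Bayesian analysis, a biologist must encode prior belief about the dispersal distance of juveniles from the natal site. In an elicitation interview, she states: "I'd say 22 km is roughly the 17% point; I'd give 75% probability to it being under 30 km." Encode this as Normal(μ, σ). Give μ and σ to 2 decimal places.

μ = 26.69, σ = 4.91

For Normal(μ,σ), the p-quantile is μ + z_p·σ. Here z_{0.17} = -0.9542, z_{0.75} = 0.6745.
So 22 = μ − 0.9542σ and 30 = μ + 0.6745σ.
Subtracting: σ = (30 − 22)/(0.6745 − (-0.9542)) = 4.91.
Then μ = 22 − (-0.9542)·4.91 = 26.69.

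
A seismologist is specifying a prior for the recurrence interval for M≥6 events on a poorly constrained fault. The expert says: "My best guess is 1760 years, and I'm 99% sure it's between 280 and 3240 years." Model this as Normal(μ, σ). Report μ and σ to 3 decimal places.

μ = 1760.000, σ = 574.572

A symmetric 99% interval runs μ ± z·σ with z = 2.576.
Half-width = 1480, so σ = 1480/2.576 = 574.572.
μ is the stated best guess, 1760.000.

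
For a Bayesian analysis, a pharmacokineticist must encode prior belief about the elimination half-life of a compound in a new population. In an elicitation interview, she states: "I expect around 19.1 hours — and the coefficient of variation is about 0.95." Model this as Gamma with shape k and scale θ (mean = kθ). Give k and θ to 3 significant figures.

k ≈ 1.11, θ ≈ 17.2

For Gamma(k, scale θ): mean = kθ, variance = kθ², so CV = 1/√k.
CV = 0.95, hence k = 1/CV² = 1.11.
Then θ = mean/k = 19.1/1.11 = 17.2.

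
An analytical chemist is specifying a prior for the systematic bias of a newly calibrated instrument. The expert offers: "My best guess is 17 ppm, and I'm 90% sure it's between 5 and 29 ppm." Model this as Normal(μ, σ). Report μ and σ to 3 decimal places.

A symmetric 90% interval runs μ ± z·σ with z = 1.645.
Half-width = 12, so σ = 12/1.645 = 7.295.
μ is the stated best guess, 17.000.

μ = 17.000, σ = 7.295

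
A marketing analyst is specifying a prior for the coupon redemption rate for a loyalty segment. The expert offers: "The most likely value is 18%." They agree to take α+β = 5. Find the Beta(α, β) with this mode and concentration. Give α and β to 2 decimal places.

α = 1.54, β = 3.46

For α,β > 1 the Beta mode is (α−1)/(α+β−2). With α+β = 5, the mode is (α−1)/3.
Set (α−1)/3 = 0.18 → α = 1 + 0.18·3 = 1.54.
β = 5 − α = 3.46.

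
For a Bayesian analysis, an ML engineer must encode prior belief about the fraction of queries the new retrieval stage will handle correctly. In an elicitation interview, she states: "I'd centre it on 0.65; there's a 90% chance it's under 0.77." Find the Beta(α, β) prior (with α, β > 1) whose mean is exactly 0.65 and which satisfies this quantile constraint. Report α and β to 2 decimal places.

α ≈ 15.81, β ≈ 8.51

With mean 0.65 fixed, write α = 0.65s, β = 0.35s where s = α+β.
Need P(θ < 0.77) = 0.9 under Beta(0.65s, 0.35s). Normal approximation: (q−m)/√(m(1−m)/s) ≈ z_{0.9} = 1.28, so s ≈ 0.65·0.35·(1.28)²/(0.77−0.65)² = 25.9.
At s = 25.9: P(θ<0.77) ≈ 0.908. Adjusting to match 0.9 gives s ≈ 24.32.
So α = 0.65·24.32 ≈ 15.81, β = 0.35·24.32 ≈ 8.51.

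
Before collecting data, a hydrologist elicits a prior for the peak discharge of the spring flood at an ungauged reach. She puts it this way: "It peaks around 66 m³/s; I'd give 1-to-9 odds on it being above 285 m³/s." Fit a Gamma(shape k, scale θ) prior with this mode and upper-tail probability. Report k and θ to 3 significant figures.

k ≈ 1.85, θ ≈ 77.8

Gamma(k,θ) with k>1 has mode (k−1)θ, so θ = 66/(k−1).
Need P(X < 285) = 0.9 with θ tied to k this way. Start at k = 2, θ = 66: P(X<285) ≈ 0.929.
Too high — lower k to spread out. Iterating converges to k ≈ 1.85.
Then θ = 66/(1.85−1) ≈ 77.8.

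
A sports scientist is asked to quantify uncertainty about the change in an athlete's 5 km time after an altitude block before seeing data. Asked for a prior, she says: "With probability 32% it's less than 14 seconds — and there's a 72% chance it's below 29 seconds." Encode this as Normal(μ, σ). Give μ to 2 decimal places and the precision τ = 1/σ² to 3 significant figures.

μ = 20.68, τ = 0.00491

The p-quantile of Normal(μ,σ) is μ + z_p·σ, with z_{0.32} = -0.4677 and z_{0.72} = 0.5828.
Eliminate σ: μ = (z₂·x₁ − z₁·x₂)/(z₂ − z₁) = (0.5828·14 − (-0.4677)·29)/1.051 = 20.68.
Then σ = (x₂ − x₁)/(z₂ − z₁) = (29 − 14)/1.051 = 14.28.
Precision τ = 1/σ² = 1/14.28² = 0.00491.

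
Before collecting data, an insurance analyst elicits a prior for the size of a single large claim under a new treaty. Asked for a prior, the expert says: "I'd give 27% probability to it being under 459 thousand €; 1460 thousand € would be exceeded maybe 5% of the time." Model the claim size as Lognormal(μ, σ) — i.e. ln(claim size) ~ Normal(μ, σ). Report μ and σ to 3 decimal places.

μ ≈ 6.443, σ ≈ 0.513

If T ~ Lognormal(μ,σ) then ln T ~ Normal(μ,σ), so the p-quantile of ln T is μ + z_p·σ.
ln(459) = 6.129 and ln(1460) = 7.286; z_{0.27} = -0.6128, z_{0.95} = 1.645.
σ = (7.286 − 6.129)/(1.645 − (-0.6128)) = 0.513.
μ = 6.129 − (-0.6128)·0.513 = 6.443.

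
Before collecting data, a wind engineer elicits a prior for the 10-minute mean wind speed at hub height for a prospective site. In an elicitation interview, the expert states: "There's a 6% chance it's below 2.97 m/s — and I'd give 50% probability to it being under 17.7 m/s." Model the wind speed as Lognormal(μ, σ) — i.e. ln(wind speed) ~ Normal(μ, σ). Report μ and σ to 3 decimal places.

If T ~ Lognormal(μ,σ) then ln T ~ Normal(μ,σ), so the p-quantile of ln T is μ + z_p·σ.
ln(2.97) = 1.089 and ln(17.7) = 2.874; z_{0.06} = -1.555, z_{0.5} = 0.
σ = (2.874 − 1.089)/(0 − (-1.555)) = 1.148.
μ = 1.089 − (-1.555)·1.148 = 2.874.

μ ≈ 2.874, σ ≈ 1.148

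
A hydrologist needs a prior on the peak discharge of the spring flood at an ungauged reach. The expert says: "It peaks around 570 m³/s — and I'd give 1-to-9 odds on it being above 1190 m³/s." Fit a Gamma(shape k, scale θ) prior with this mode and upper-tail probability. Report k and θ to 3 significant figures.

Gamma(k,θ) with k>1 has mode (k−1)θ, so θ = 570/(k−1).
Need P(X < 1190) = 0.9 with θ tied to k this way. Start at k = 2, θ = 570: P(X<1190) ≈ 0.617.
Too low — raise k to concentrate. Iterating converges to k ≈ 4.54.
Then θ = 570/(4.54−1) ≈ 161.

k ≈ 4.54, θ ≈ 161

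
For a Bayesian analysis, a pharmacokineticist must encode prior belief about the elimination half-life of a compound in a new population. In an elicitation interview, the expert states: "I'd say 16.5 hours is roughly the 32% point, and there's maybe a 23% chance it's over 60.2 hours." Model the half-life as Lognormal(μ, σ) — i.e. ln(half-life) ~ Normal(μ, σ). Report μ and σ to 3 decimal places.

If T ~ Lognormal(μ,σ) then ln T ~ Normal(μ,σ), so the p-quantile of ln T is μ + z_p·σ.
ln(16.5) = 2.803 and ln(60.2) = 4.098; z_{0.32} = -0.4677, z_{0.77} = 0.7388.
σ = (4.098 − 2.803)/(0.7388 − (-0.4677)) = 1.073.
μ = 2.803 − (-0.4677)·1.073 = 3.305.

μ ≈ 3.305, σ ≈ 1.073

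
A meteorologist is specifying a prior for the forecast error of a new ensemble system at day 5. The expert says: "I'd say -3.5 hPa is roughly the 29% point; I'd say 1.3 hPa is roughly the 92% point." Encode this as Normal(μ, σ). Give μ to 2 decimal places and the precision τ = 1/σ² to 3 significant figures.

μ = -2.14, τ = 0.166

For Normal(μ,σ), the p-quantile is μ + z_p·σ. Here z_{0.29} = -0.5534, z_{0.92} = 1.405.
So -3.5 = μ − 0.5534σ and 1.3 = μ + 1.405σ.
Subtracting: σ = (1.3 − -3.5)/(1.405 − (-0.5534)) = 2.45.
Then μ = -3.5 − (-0.5534)·2.45 = -2.14.
Precision τ = 1/σ² = 1/2.451² = 0.166.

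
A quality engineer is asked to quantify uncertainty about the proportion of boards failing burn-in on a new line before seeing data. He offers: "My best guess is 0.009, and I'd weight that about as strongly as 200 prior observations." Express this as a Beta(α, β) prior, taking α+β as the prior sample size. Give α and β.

Under the effective-sample-size interpretation, Beta(α, β) has prior mean α/(α+β) and prior sample size α+β.
So α+β = 200 and α/(α+β) = 0.009, giving α = 0.009·200 = 1.8 and β = 200 − 1.8 = 198.2.

α = 1.8, β = 198.2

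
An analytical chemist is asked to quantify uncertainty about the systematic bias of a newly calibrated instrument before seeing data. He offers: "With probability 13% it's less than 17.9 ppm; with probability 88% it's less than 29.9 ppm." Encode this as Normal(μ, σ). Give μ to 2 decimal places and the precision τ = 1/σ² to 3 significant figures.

The p-quantile of Normal(μ,σ) is μ + z_p·σ, with z_{0.13} = -1.126 and z_{0.88} = 1.175.
Eliminate σ: μ = (z₂·x₁ − z₁·x₂)/(z₂ − z₁) = (1.175·17.9 − (-1.126)·29.9)/2.301 = 23.77.
Then σ = (x₂ − x₁)/(z₂ − z₁) = (29.9 − 17.9)/2.301 = 5.21.
Precision τ = 1/σ² = 1/5.214² = 0.0368.

μ = 23.77, τ = 0.0368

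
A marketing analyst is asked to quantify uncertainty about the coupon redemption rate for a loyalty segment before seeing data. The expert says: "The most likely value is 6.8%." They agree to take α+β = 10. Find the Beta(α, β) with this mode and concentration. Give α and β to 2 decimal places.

α = 1.54, β = 8.46

For α,β > 1 the Beta mode is (α−1)/(α+β−2). With α+β = 10, the mode is (α−1)/8.
Set (α−1)/8 = 0.068 → α = 1 + 0.068·8 = 1.54.
β = 10 − α = 8.46.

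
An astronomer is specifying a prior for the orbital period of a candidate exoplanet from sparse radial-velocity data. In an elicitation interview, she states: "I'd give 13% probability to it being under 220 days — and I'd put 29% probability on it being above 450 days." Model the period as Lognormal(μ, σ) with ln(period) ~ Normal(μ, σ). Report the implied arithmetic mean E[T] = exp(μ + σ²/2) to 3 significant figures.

E[T] ≈ 389 days

If T ~ Lognormal(μ,σ) then ln T ~ Normal(μ,σ), so the p-quantile of ln T is μ + z_p·σ.
ln(220) = 5.394 and ln(450) = 6.109; z_{0.13} = -1.126, z_{0.71} = 0.5534.
σ = (6.109 − 5.394)/(0.5534 − (-1.126)) = 0.426.
μ = 5.394 − (-1.126)·0.426 = 5.873.
E[T] = exp(μ + σ²/2) = exp(5.873 + 0.0907) = 389 days.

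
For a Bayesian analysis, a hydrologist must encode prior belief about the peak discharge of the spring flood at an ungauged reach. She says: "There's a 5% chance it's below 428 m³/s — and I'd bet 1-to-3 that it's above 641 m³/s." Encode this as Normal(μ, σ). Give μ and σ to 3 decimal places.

The p-quantile of Normal(μ,σ) is μ + z_p·σ, with z_{0.05} = -1.645 and z_{0.75} = 0.6745.
Eliminate σ: μ = (z₂·x₁ − z₁·x₂)/(z₂ − z₁) = (0.6745·428 − (-1.645)·641)/2.319 = 579.057.
Then σ = (x₂ − x₁)/(z₂ − z₁) = (641 − 428)/2.319 = 91.836.

μ = 579.057, σ = 91.836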